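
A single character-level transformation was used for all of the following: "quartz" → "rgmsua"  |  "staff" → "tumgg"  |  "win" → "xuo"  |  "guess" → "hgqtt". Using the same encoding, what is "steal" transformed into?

The shift depends on letter class: consonant q→r is +1, but vowel u→g is +12. Vowels shift forward by 12 and consonants shift forward by 1.
Applying it to steal: s(cons)+1=t, t(cons)+1=u, e(vowel)+12=q, a(vowel)+12=m, l(cons)+1=m.

tuqmm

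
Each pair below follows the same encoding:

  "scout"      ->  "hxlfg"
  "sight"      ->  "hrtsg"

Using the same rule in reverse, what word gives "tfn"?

Each pair mirrors across the alphabet (s↔h, c↔x, o↔l): positions sum to 25. Letters are reflected about the middle of the alphabet (position → 25−position): Atbash.
Decoding tfn: t↔g, f↔u, n↔m.

gum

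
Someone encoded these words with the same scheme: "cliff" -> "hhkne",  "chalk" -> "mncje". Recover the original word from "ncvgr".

petal

The output letters match the input read backwards, each shifted +2: cliff reversed is ffilc. Two steps: reverse the string, then apply a Caesar shift of +2.
Undoing it on ncvgr: shift back: n−2=l, c−2=a, v−2=t, g−2=e, r−2=p → latep; then reverse → petal.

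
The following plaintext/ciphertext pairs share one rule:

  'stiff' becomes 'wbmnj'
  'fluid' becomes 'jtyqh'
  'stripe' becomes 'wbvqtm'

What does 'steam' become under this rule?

wbiiq

Shifts by position in stiff: pos 0: s→w (+4), pos 1: t→b (+8), pos 2: i→m (+4), pos 3: f→n (+8) — repeating every 2. The shifts repeat in a cycle of length 2: positions 0,1,… shift by +4, +8, then the pattern repeats.
On steam: s+4=w, t+8=b, e+4=i, a+8=i, m+4=q.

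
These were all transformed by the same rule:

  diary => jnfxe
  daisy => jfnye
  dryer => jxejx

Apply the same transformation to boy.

The shift depends on letter class: consonant d→j is +6, but vowel i→n is +5. The rule splits by letter class: vowels +5, consonants +6.
Applying it to boy: b(cons)+6=h, o(vowel)+5=t, y(cons)+6=e.

hte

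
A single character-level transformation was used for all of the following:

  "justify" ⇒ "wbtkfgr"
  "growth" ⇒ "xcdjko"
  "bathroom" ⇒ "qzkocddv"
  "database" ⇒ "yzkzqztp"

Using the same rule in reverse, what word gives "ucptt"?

press

j(9)→w(22) and u(20)→b(1) fit y≡17x+25 (mod 26); the inverse of 17 mod 26 is 23. This is an affine cipher: with a=0,…,z=25, each position x becomes (17x+25) mod 26.
Undoing it on ucptt: u(20)→23·(20−25)≡15=p; c(2)→23·(2−25)≡17=r; p(15)→23·(15−25)≡4=e; t(19)→23·(19−25)≡18=s; t(19)→23·(19−25)≡18=s (all mod 26).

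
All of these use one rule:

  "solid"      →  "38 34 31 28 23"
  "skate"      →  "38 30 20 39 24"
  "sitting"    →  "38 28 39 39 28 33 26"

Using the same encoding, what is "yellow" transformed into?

44 24 31 31 34 42

s is letter #19 and maps to 38: an offset of 19. The number is (letter's place in the alphabet, a=1) + 19.
Applying it to yellow: y=25→44, e=5→24, l=12→31, l=12→31, o=15→34, w=23→42.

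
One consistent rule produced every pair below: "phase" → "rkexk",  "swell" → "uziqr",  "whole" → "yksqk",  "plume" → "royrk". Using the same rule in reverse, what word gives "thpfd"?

relax

In phase: p→r is +2, h→k is +3, a→e is +4, s→x is +5 — the shift increases by 1 each position. Each letter shifts forward by (position + 2), i.e. 2, 3, 4, … — the shift grows by one for each successive letter.
Reversing it on thpfd: t−2=r, h−3=e, p−4=l, f−5=a, d−6=x.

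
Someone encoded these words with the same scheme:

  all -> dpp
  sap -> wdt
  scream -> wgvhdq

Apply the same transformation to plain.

The rule splits by letter class: vowels +3, consonants +4.
On plain: p(cons)+4=t, l(cons)+4=p, a(vowel)+3=d, i(vowel)+3=l, n(cons)+4=r.

tpdlr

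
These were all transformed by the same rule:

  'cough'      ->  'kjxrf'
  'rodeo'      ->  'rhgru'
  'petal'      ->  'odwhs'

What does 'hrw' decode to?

The output letters match the input read backwards, each shifted +3: cough reversed is hguoc. Two steps: reverse the string, then apply a Caesar shift of +3.
Undoing it on hrw: shift back: h−3=e, r−3=o, w−3=t → eot; then reverse → toe.

toe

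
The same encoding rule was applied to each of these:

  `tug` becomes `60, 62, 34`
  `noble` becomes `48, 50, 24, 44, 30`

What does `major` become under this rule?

46, 22, 40, 50, 56

t(#20)→60 and u(#21)→62: differences scale by 2, so n = 2·pos + 20. The formula is n = 2×(alphabet index, a=1) + 20.
For major: m=13→46, a=1→22, j=10→40, o=15→50, r=18→56.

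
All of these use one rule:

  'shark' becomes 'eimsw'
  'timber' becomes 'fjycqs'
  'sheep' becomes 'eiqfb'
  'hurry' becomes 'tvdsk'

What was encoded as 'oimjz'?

chain

Shifts by position in shark: pos 0: s→e (+12), pos 1: h→i (+1), pos 2: a→m (+12), pos 3: r→s (+1) — repeating every 2. The shifts repeat in a cycle of length 2: positions 0,1,… shift by +12, +1, then the pattern repeats.
Reversing it on oimjz: o−12=c, i−1=h, m−12=a, j−1=i, z−12=n.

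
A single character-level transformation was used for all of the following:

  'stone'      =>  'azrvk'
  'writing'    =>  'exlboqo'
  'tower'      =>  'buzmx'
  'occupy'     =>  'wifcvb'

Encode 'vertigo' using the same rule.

It's a Vigenère-style cipher with numeric key [8,6,3]: position i shifts by key[i mod 3].
For vertigo: v+8=d, e+6=k, r+3=u, t+8=b, i+6=o, g+3=j, o+8=w.

dkubojw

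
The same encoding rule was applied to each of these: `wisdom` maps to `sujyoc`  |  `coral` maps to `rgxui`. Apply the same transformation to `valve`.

kbrgb

The output letters match the input read backwards, each shifted +6: wisdom reversed is modsiw. Two steps: reverse the string, then apply a Caesar shift of +6.
On valve: reverse → evlav; then shift: e+6=k, v+6=b, l+6=r, a+6=g, v+6=b.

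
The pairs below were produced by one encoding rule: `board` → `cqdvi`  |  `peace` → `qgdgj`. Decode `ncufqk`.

In board: b→c is +1, o→q is +2, a→d is +3, r→v is +4 — the shift increases by 1 each position. Each letter shifts forward by (position + 1), i.e. 1, 2, 3, … — the shift grows by one for each successive letter.
Reversing it on ncufqk: n−1=m, c−2=a, u−3=r, f−4=b, q−5=l, k−6=e.

marble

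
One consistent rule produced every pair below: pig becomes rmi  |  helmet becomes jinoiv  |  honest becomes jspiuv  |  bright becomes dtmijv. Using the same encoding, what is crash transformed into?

The shift depends on letter class: consonant p→r is +2, but vowel i→m is +4. Two shifts are in play — +4 for a/e/i/o/u, +2 for every other letter.
Applying it to crash: c(cons)+2=e, r(cons)+2=t, a(vowel)+4=e, s(cons)+2=u, h(cons)+2=j.

eteuj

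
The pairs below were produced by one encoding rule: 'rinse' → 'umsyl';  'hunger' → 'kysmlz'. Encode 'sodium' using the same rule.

Each letter shifts forward by (position + 3), i.e. 3, 4, 5, … — the shift grows by one for each successive letter.
On sodium: s+3=v, o+4=s, d+5=i, i+6=o, u+7=b, m+8=u.

vsiobu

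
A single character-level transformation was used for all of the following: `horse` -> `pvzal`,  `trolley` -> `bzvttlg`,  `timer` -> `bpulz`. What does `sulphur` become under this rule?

abtxpbz

The shift depends on letter class: consonant h→p is +8, but vowel o→v is +7. Vowels shift forward by 7 and consonants shift forward by 8.
On sulphur: s(cons)+8=a, u(vowel)+7=b, l(cons)+8=t, p(cons)+8=x, h(cons)+8=p, u(vowel)+7=b, r(cons)+8=z.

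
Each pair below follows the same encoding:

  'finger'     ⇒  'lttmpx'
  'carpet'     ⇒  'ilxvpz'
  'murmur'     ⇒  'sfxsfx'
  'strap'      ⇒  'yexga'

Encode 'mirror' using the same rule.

Shifts by position in finger: pos 0: f→l (+6), pos 1: i→t (+11), pos 2: n→t (+6), pos 3: g→m (+6), pos 4: e→p (+11), pos 5: r→x (+6) — repeating every 3. It's a Vigenère-style cipher with numeric key [6,11,6]: position i shifts by key[i mod 3].
Applying it to mirror: m+6=s, i+11=t, r+6=x, r+6=x, o+11=z, r+6=x.

stxxzx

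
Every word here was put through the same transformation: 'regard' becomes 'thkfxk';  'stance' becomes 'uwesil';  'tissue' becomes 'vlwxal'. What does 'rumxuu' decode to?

In regard: r→t is +2, e→h is +3, g→k is +4, a→f is +5 — the shift increases by 1 each position. Letter i (0-indexed) is shifted by i+2, so successive shifts are 2, 3, 4, ….
Undoing it on rumxuu: r−2=p, u−3=r, m−4=i, x−5=s, u−6=o, u−7=n.

prison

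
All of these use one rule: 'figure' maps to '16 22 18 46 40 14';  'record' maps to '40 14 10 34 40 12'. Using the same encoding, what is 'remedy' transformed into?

40 14 30 14 12 54

f(#6)→16 and i(#9)→22: differences scale by 2, so n = 2·pos + 4. With a=1..z=26, the number is 2·pos + 4.
On remedy: r=18→40, e=5→14, m=13→30, e=5→14, d=4→12, y=25→54.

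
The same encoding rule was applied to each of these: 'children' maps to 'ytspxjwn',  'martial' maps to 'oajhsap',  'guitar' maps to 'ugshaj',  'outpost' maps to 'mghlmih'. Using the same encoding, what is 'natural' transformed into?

nahgjap

Treating letters as 0–25, the rule is x ↦ 25x + 0 (mod 26).
For natural: n(13)→25·13+0≡13=n; a(0)→25·0+0≡0=a; t(19)→25·19+0≡7=h; u(20)→25·20+0≡6=g; r(17)→25·17+0≡9=j; a(0)→25·0+0≡0=a; l(11)→25·11+0≡15=p (all mod 26).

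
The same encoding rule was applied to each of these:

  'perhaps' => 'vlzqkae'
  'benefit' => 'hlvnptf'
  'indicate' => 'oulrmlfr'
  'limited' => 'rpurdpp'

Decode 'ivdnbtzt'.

In perhaps: p→v is +6, e→l is +7, r→z is +8, h→q is +9 — the shift increases by 1 each position. The shift increases by 1 at each position, starting from +6: 6, 7, 8, ….
Decoding ivdnbtzt: i−6=c, v−7=o, d−8=v, n−9=e, b−10=r, t−11=i, z−12=n, t−13=g.

covering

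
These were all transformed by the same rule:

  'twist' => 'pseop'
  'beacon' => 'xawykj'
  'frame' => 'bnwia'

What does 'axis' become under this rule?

Compare letters: t→p is +22, w→s is +22, i→e is +22 — a constant shift. Each letter is shifted forward by 22 in the alphabet (a Caesar shift of +22).
Applying it to axis: a+22=w, x+22=t, i+22=e, s+22=o.

wteo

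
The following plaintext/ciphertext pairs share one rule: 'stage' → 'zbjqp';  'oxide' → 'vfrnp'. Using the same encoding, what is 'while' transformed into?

dprvp

In stage: s→z is +7, t→b is +8, a→j is +9, g→q is +10 — the shift increases by 1 each position. Letter i (0-indexed) is shifted by i+7, so successive shifts are 7, 8, 9, ….
On while: w+7=d, h+8=p, i+9=r, l+10=v, e+11=p.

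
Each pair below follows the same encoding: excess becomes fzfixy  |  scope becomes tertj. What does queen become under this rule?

rwhis

Letter i (0-indexed) is shifted by i+1, so successive shifts are 1, 2, 3, ….
Applying it to queen: q+1=r, u+2=w, e+3=h, e+4=i, n+5=s.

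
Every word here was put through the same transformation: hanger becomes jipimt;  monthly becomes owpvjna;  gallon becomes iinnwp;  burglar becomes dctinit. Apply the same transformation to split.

urnqv

Vowels shift forward by 8 and consonants shift forward by 2.
For split: s(cons)+2=u, p(cons)+2=r, l(cons)+2=n, i(vowel)+8=q, t(cons)+2=v.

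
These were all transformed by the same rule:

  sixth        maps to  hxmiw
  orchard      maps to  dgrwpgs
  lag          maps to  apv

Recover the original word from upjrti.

It's a constant shift of +15 (ROT15).
Undoing it on upjrti: u−15=f, p−15=a, j−15=u, r−15=c, t−15=e, i−15=t.

faucet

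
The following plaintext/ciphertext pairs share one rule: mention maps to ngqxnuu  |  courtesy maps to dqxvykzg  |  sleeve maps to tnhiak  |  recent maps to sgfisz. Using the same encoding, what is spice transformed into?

In mention: m→n is +1, e→g is +2, n→q is +3, t→x is +4 — the shift increases by 1 each position. The shift increases by 1 at each position, starting from +1: 1, 2, 3, ….
On spice: s+1=t, p+2=r, i+3=l, c+4=g, e+5=j.

trlgj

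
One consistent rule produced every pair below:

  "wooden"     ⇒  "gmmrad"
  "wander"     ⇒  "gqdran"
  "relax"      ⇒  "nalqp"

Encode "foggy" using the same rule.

jmssy

This is an affine cipher: with a=0,…,z=25, each position x becomes (9x+16) mod 26.
On foggy: f(5)→9·5+16≡9=j; o(14)→9·14+16≡12=m; g(6)→9·6+16≡18=s; g(6)→9·6+16≡18=s; y(24)→9·24+16≡24=y (all mod 26).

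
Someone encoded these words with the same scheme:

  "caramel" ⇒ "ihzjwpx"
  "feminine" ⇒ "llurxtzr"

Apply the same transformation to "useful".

Each letter shifts forward by (position + 6), i.e. 6, 7, 8, … — the shift grows by one for each successive letter.
Applying it to useful: u+6=a, s+7=z, e+8=m, f+9=o, u+10=e, l+11=w.

azmoew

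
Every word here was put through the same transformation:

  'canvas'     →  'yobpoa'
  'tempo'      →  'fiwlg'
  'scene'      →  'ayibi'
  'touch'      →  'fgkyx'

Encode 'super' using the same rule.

akliv

c(2)→y(24) and a(0)→o(14) fit y≡5x+14 (mod 26); the inverse of 5 mod 26 is 21. This is an affine cipher: with a=0,…,z=25, each position x becomes (5x+14) mod 26.
For super: s(18)→5·18+14≡0=a; u(20)→5·20+14≡10=k; p(15)→5·15+14≡11=l; e(4)→5·4+14≡8=i; r(17)→5·17+14≡21=v (all mod 26).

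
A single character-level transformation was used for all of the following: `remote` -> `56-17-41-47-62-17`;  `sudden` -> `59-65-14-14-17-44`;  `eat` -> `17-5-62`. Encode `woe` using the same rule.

71-47-17

With a=1..z=26, the number is 3·pos + 2.
Applying it to woe: w=23→71, o=15→47, e=5→17.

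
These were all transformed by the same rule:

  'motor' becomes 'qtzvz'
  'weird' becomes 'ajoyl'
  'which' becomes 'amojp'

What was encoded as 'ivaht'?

equal

In motor: m→q is +4, o→t is +5, t→z is +6, o→v is +7 — the shift increases by 1 each position. Letter i (0-indexed) is shifted by i+4, so successive shifts are 4, 5, 6, ….
Decoding ivaht: i−4=e, v−5=q, a−6=u, h−7=a, t−8=l.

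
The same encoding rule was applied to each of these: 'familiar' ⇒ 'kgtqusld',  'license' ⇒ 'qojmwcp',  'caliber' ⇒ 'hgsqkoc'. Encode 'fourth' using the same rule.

In familiar: f→k is +5, a→g is +6, m→t is +7, i→q is +8 — the shift increases by 1 each position. Each letter shifts forward by (position + 5), i.e. 5, 6, 7, … — the shift grows by one for each successive letter.
For fourth: f+5=k, o+6=u, u+7=b, r+8=z, t+9=c, h+10=r.

kubzcr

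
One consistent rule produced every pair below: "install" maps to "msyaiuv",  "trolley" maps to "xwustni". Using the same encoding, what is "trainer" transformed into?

xwgpvnb

In install: i→m is +4, n→s is +5, s→y is +6, t→a is +7 — the shift increases by 1 each position. Each letter shifts forward by (position + 4), i.e. 4, 5, 6, … — the shift grows by one for each successive letter.
For trainer: t+4=x, r+5=w, a+6=g, i+7=p, n+8=v, e+9=n, r+10=b.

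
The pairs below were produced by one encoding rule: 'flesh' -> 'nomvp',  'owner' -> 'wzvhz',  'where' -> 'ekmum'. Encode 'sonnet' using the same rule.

Shifts by position in flesh: pos 0: f→n (+8), pos 1: l→o (+3), pos 2: e→m (+8), pos 3: s→v (+3) — repeating every 2. A repeating key of period 2 is used — shifts +8, +3 over and over.
On sonnet: s+8=a, o+3=r, n+8=v, n+3=q, e+8=m, t+3=w.

arvqmw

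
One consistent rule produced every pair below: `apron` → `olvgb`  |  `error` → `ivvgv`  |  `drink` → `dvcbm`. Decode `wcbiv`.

miner

a(0)→o(14) and p(15)→l(11) fit y≡5x+14 (mod 26); the inverse of 5 mod 26 is 21. This is an affine cipher: with a=0,…,z=25, each position x becomes (5x+14) mod 26.
Undoing it on wcbiv: w(22)→21·(22−14)≡12=m; c(2)→21·(2−14)≡8=i; b(1)→21·(1−14)≡13=n; i(8)→21·(8−14)≡4=e; v(21)→21·(21−14)≡17=r (all mod 26).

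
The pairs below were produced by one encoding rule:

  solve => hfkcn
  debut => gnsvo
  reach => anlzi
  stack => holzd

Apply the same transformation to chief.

zipnu

s(18)→h(7) and o(14)→f(5) fit y≡7x+11 (mod 26); the inverse of 7 mod 26 is 15. This is an affine cipher: with a=0,…,z=25, each position x becomes (7x+11) mod 26.
Applying it to chief: c(2)→7·2+11≡25=z; h(7)→7·7+11≡8=i; i(8)→7·8+11≡15=p; e(4)→7·4+11≡13=n; f(5)→7·5+11≡20=u (all mod 26).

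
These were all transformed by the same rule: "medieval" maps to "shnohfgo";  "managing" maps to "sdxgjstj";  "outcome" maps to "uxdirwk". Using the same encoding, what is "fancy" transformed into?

A repeating key of period 3 is used — shifts +6, +3, +10 over and over.
Applying it to fancy: f+6=l, a+3=d, n+10=x, c+6=i, y+3=b.

ldxib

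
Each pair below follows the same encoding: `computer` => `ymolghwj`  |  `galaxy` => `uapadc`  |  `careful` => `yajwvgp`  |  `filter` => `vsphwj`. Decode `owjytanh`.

c(2)→y(24) and o(14)→m(12) fit y≡25x+0 (mod 26); the inverse of 25 mod 26 is 25. Each letter's alphabet position (a=0..z=25) is mapped through 25·x+0 mod 26 — an affine cipher.
Decoding owjytanh: o(14)→25·(14−0)≡12=m; w(22)→25·(22−0)≡4=e; j(9)→25·(9−0)≡17=r; y(24)→25·(24−0)≡2=c; t(19)→25·(19−0)≡7=h; a(0)→25·(0−0)≡0=a; n(13)→25·(13−0)≡13=n; h(7)→25·(7−0)≡19=t (all mod 26).

merchant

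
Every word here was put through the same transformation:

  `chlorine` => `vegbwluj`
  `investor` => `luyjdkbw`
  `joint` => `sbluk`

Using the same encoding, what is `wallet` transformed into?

c(2)→v(21) and h(7)→e(4) fit y≡7x+7 (mod 26); the inverse of 7 mod 26 is 15. Treating letters as 0–25, the rule is x ↦ 7x + 7 (mod 26).
Applying it to wallet: w(22)→7·22+7≡5=f; a(0)→7·0+7≡7=h; l(11)→7·11+7≡6=g; l(11)→7·11+7≡6=g; e(4)→7·4+7≡9=j; t(19)→7·19+7≡10=k (all mod 26).

fhggjk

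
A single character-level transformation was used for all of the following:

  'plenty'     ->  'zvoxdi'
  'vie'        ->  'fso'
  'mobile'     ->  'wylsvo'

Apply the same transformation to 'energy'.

oxobqi

Each letter is shifted forward by 10 in the alphabet (a Caesar shift of +10).
For energy: e+10=o, n+10=x, e+10=o, r+10=b, g+10=q, y+10=i.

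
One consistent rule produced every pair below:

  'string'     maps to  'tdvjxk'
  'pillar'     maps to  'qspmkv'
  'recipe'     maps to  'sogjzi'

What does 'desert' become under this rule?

eowfbx

Shifts by position in string: pos 0: s→t (+1), pos 1: t→d (+10), pos 2: r→v (+4), pos 3: i→j (+1), pos 4: n→x (+10), pos 5: g→k (+4) — repeating every 3. It's a Vigenère-style cipher with numeric key [1,10,4]: position i shifts by key[i mod 3].
On desert: d+1=e, e+10=o, s+4=w, e+1=f, r+10=b, t+4=x.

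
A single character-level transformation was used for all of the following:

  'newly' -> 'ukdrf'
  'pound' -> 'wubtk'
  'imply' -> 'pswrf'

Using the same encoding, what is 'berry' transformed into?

ikyxf

Shifts by position in newly: pos 0: n→u (+7), pos 1: e→k (+6), pos 2: w→d (+7), pos 3: l→r (+6) — repeating every 2. It's a Vigenère-style cipher with numeric key [7,6]: position i shifts by key[i mod 2].
For berry: b+7=i, e+6=k, r+7=y, r+6=x, y+7=f.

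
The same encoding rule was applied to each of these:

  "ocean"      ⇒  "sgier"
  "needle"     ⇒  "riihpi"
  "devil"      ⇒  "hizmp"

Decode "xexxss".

Compare letters: o→s is +4, c→g is +4, e→i is +4 — a constant shift. Every letter moves 4 places later in the alphabet, wrapping around z→a.
Reversing it on xexxss: x−4=t, e−4=a, x−4=t, x−4=t, s−4=o, s−4=o.

tattoo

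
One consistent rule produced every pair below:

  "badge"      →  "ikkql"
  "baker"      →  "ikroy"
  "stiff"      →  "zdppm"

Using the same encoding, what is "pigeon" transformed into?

Shifts by position in badge: pos 0: b→i (+7), pos 1: a→k (+10), pos 2: d→k (+7), pos 3: g→q (+10) — repeating every 2. A repeating key of period 2 is used — shifts +7, +10 over and over.
Applying it to pigeon: p+7=w, i+10=s, g+7=n, e+10=o, o+7=v, n+10=x.

wsnovx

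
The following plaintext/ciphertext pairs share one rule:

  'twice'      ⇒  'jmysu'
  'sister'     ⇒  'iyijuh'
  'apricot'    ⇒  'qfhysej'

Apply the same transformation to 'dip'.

Compare letters: t→j is +16, w→m is +16, i→y is +16 — a constant shift. Each letter is shifted forward by 16 in the alphabet (a Caesar shift of +16).
For dip: d+16=t, i+16=y, p+16=f.

tyf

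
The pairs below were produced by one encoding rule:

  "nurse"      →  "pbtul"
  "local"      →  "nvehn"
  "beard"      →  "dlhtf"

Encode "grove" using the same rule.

itvxl

The shift depends on letter class: consonant n→p is +2, but vowel u→b is +7. The rule splits by letter class: vowels +7, consonants +2.
Applying it to grove: g(cons)+2=i, r(cons)+2=t, o(vowel)+7=v, v(cons)+2=x, e(vowel)+7=l.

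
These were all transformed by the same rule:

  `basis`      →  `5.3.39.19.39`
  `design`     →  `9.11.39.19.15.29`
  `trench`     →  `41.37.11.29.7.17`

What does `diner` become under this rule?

9.19.29.11.37

The formula is n = 2×(alphabet index, a=1) + 1.
Applying it to diner: d=4→9, i=9→19, n=14→29, e=5→11, r=18→37.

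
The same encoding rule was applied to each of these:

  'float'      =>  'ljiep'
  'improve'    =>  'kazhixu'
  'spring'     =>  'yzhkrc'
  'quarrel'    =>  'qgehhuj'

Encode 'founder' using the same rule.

This is an affine cipher: with a=0,…,z=25, each position x becomes (17x+4) mod 26.
Applying it to founder: f(5)→17·5+4≡11=l; o(14)→17·14+4≡8=i; u(20)→17·20+4≡6=g; n(13)→17·13+4≡17=r; d(3)→17·3+4≡3=d; e(4)→17·4+4≡20=u; r(17)→17·17+4≡7=h (all mod 26).

ligrduh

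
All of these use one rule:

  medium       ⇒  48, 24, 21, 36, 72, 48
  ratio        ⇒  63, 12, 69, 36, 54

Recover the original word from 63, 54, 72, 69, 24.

route

m(#13)→48 and e(#5)→24: differences scale by 3, so n = 3·pos + 9. The formula is n = 3×(alphabet index, a=1) + 9.
Decoding 63, 54, 72, 69, 24: 63→(63−9)÷3=18=r, 54→(54−9)÷3=15=o, 72→(72−9)÷3=21=u, 69→(69−9)÷3=20=t, 24→(24−9)÷3=5=e.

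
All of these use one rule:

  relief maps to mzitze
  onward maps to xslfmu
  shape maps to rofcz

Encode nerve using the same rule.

This is an affine cipher: with a=0,…,z=25, each position x becomes (5x+5) mod 26.
For nerve: n(13)→5·13+5≡18=s; e(4)→5·4+5≡25=z; r(17)→5·17+5≡12=m; v(21)→5·21+5≡6=g; e(4)→5·4+5≡25=z (all mod 26).

szmgz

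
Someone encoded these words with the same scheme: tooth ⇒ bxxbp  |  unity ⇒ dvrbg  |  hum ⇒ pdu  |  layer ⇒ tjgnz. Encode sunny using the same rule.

Two shifts are in play — +9 for a/e/i/o/u, +8 for every other letter.
Applying it to sunny: s(cons)+8=a, u(vowel)+9=d, n(cons)+8=v, n(cons)+8=v, y(cons)+8=g.

advvg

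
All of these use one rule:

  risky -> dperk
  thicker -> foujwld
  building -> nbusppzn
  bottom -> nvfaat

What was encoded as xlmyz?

Shifts by position in risky: pos 0: r→d (+12), pos 1: i→p (+7), pos 2: s→e (+12), pos 3: k→r (+7) — repeating every 2. The shifts repeat in a cycle of length 2: positions 0,1,… shift by +12, +7, then the pattern repeats.
Undoing it on xlmyz: x−12=l, l−7=e, m−12=a, y−7=r, z−12=n.

learn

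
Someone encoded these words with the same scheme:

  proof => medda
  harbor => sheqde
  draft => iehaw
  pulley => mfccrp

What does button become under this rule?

p(15)→m(12) and r(17)→e(4) fit y≡9x+7 (mod 26); the inverse of 9 mod 26 is 3. This is an affine cipher: with a=0,…,z=25, each position x becomes (9x+7) mod 26.
For button: b(1)→9·1+7≡16=q; u(20)→9·20+7≡5=f; t(19)→9·19+7≡22=w; t(19)→9·19+7≡22=w; o(14)→9·14+7≡3=d; n(13)→9·13+7≡20=u (all mod 26).

qfwwdu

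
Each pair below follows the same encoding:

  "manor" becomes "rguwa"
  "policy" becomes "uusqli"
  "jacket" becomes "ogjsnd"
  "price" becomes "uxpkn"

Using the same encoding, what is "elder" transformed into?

jrkma

The shift increases by 1 at each position, starting from +5: 5, 6, 7, ….
For elder: e+5=j, l+6=r, d+7=k, e+8=m, r+9=a.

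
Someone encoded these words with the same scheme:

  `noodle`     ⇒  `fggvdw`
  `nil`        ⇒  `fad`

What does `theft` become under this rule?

This is a Caesar cipher with shift 18.
For theft: t+18=l, h+18=z, e+18=w, f+18=x, t+18=l.

lzwxl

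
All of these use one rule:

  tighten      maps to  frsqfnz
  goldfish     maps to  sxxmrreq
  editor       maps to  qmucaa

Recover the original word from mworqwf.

It's a Vigenère-style cipher with numeric key [12,9]: position i shifts by key[i mod 2].
Undoing it on mworqwf: m−12=a, w−9=n, o−12=c, r−9=i, q−12=e, w−9=n, f−12=t.

ancient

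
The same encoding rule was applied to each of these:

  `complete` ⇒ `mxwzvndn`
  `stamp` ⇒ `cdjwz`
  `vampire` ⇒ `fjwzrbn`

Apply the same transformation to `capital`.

mjzrdjv

The shift depends on letter class: consonant c→m is +10, but vowel o→x is +9. Two shifts are in play — +9 for a/e/i/o/u, +10 for every other letter.
On capital: c(cons)+10=m, a(vowel)+9=j, p(cons)+10=z, i(vowel)+9=r, t(cons)+10=d, a(vowel)+9=j, l(cons)+10=v.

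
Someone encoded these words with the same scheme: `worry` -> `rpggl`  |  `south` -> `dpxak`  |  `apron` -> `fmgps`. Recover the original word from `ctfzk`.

beach

w(22)→r(17) and o(14)→p(15) fit y≡23x+5 (mod 26); the inverse of 23 mod 26 is 17. This is an affine cipher: with a=0,…,z=25, each position x becomes (23x+5) mod 26.
Reversing it on ctfzk: c(2)→17·(2−5)≡1=b; t(19)→17·(19−5)≡4=e; f(5)→17·(5−5)≡0=a; z(25)→17·(25−5)≡2=c; k(10)→17·(10−5)≡7=h (all mod 26).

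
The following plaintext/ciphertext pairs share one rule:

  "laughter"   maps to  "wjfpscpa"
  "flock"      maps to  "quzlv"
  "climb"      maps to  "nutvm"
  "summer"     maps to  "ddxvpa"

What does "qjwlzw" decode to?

falcon

Shifts by position in laughter: pos 0: l→w (+11), pos 1: a→j (+9), pos 2: u→f (+11), pos 3: g→p (+9) — repeating every 2. It's a Vigenère-style cipher with numeric key [11,9]: position i shifts by key[i mod 2].
Undoing it on qjwlzw: q−11=f, j−9=a, w−11=l, l−9=c, z−11=o, w−9=n.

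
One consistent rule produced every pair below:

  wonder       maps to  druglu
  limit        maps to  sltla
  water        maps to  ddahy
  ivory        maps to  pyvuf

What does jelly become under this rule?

Shifts by position in wonder: pos 0: w→d (+7), pos 1: o→r (+3), pos 2: n→u (+7), pos 3: d→g (+3) — repeating every 2. The shifts repeat in a cycle of length 2: positions 0,1,… shift by +7, +3, then the pattern repeats.
For jelly: j+7=q, e+3=h, l+7=s, l+3=o, y+7=f.

qhsof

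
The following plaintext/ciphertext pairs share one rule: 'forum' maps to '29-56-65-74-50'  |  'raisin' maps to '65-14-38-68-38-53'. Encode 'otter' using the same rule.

56-71-71-26-65

f(#6)→29 and o(#15)→56: differences scale by 3, so n = 3·pos + 11. Each letter becomes 3×(its alphabet position, a=1..z=26) + 11.
Applying it to otter: o=15→56, t=20→71, t=20→71, e=5→26, r=18→65.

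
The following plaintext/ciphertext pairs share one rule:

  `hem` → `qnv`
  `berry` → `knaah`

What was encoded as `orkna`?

fiber

Every letter moves 9 places later in the alphabet, wrapping around z→a.
Undoing it on orkna: o−9=f, r−9=i, k−9=b, n−9=e, a−9=r.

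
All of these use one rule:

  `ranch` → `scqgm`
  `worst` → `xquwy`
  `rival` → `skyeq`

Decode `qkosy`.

pilot

The shift increases by 1 at each position, starting from +1: 1, 2, 3, ….
Undoing it on qkosy: q−1=p, k−2=i, o−3=l, s−4=o, y−5=t.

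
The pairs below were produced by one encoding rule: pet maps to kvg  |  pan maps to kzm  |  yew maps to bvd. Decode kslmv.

Each pair mirrors across the alphabet (p↔k, e↔v, t↔g): positions sum to 25. Each letter is replaced by its mirror in the alphabet: a↔z, b↔y, c↔x, and so on (the Atbash cipher).
Decoding kslmv: k↔p, s↔h, l↔o, m↔n, v↔e.

phone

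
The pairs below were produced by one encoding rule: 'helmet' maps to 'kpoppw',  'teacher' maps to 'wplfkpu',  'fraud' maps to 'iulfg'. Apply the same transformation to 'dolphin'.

gzosktq

Vowels shift forward by 11 and consonants shift forward by 3.
Applying it to dolphin: d(cons)+3=g, o(vowel)+11=z, l(cons)+3=o, p(cons)+3=s, h(cons)+3=k, i(vowel)+11=t, n(cons)+3=q.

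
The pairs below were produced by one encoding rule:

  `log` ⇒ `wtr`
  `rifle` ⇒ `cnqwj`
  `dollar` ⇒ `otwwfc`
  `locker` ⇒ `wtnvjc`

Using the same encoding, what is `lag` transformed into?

The shift depends on letter class: consonant l→w is +11, but vowel o→t is +5. Vowels shift forward by 5 and consonants shift forward by 11.
On lag: l(cons)+11=w, a(vowel)+5=f, g(cons)+11=r.

wfr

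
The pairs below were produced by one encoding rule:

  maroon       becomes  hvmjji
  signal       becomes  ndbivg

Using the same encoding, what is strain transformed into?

nomvdi

Compare letters: m→h is +21, a→v is +21, r→m is +21 — a constant shift. It's a constant shift of +21 (ROT21).
Applying it to strain: s+21=n, t+21=o, r+21=m, a+21=v, i+21=d, n+21=i.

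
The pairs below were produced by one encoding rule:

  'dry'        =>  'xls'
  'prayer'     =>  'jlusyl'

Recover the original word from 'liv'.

Compare letters: d→x is +20, r→l is +20, y→s is +20 — a constant shift. This is a Caesar cipher with shift 20.
Decoding liv: l−20=r, i−20=o, v−20=b.

rob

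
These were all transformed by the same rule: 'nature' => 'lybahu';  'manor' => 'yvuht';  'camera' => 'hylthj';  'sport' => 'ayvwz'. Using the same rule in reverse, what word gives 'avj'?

The output letters match the input read backwards, each shifted +7: nature reversed is erutan. Read the word backwards and shift each letter +7.
Reversing it on avj: shift back: a−7=t, v−7=o, j−7=c → toc; then reverse → cot.

cot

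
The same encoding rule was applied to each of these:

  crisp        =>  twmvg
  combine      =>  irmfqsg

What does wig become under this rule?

kma

The output letters match the input read backwards, each shifted +4: crisp reversed is psirc. Read the word backwards and shift each letter +4.
For wig: reverse → giw; then shift: g+4=k, i+4=m, w+4=a.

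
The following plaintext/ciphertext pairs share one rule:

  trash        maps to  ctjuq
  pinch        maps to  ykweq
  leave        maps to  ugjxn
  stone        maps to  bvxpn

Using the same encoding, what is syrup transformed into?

Shifts by position in trash: pos 0: t→c (+9), pos 1: r→t (+2), pos 2: a→j (+9), pos 3: s→u (+2) — repeating every 2. The shifts repeat in a cycle of length 2: positions 0,1,… shift by +9, +2, then the pattern repeats.
For syrup: s+9=b, y+2=a, r+9=a, u+2=w, p+9=y.

baawy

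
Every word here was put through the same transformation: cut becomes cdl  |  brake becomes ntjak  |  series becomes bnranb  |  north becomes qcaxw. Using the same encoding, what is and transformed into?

mwj

The output letters match the input read backwards, each shifted +9: cut reversed is tuc. The word is reversed, then every letter is shifted forward by 9.
For and: reverse → dna; then shift: d+9=m, n+9=w, a+9=j.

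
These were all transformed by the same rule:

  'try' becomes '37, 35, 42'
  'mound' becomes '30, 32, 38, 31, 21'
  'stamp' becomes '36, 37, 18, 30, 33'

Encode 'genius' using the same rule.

24, 22, 31, 26, 38, 36

Each letter is replaced by its alphabet position (a=1..z=26) + 17.
For genius: g=7→24, e=5→22, n=14→31, i=9→26, u=21→38, s=19→36.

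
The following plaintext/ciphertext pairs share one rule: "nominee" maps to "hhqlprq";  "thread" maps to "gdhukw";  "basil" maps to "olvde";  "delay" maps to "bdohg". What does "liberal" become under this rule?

oduhelo

The output letters match the input read backwards, each shifted +3: nominee reversed is eenimon. Read the word backwards and shift each letter +3.
On liberal: reverse → larebil; then shift: l+3=o, a+3=d, r+3=u, e+3=h, b+3=e, i+3=l, l+3=o.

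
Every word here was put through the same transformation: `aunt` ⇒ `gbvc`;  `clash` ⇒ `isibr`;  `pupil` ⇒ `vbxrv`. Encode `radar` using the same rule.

xhljb

In aunt: a→g is +6, u→b is +7, n→v is +8, t→c is +9 — the shift increases by 1 each position. Each letter shifts forward by (position + 6), i.e. 6, 7, 8, … — the shift grows by one for each successive letter.
Applying it to radar: r+6=x, a+7=h, d+8=l, a+9=j, r+10=b.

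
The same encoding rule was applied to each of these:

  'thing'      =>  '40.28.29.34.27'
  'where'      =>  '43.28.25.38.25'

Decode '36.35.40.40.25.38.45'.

Each letter is replaced by its alphabet position (a=1..z=26) + 20.
Undoing it on 36.35.40.40.25.38.45: 36→(36−20)÷1=16=p, 35→(35−20)÷1=15=o, 40→(40−20)÷1=20=t, 40→(40−20)÷1=20=t, 25→(25−20)÷1=5=e, 38→(38−20)÷1=18=r, 45→(45−20)÷1=25=y.

pottery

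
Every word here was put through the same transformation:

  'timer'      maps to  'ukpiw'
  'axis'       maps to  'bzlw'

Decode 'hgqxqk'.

gentle

The shift increases by 1 at each position, starting from +1: 1, 2, 3, ….
Reversing it on hgqxqk: h−1=g, g−2=e, q−3=n, x−4=t, q−5=l, k−6=e.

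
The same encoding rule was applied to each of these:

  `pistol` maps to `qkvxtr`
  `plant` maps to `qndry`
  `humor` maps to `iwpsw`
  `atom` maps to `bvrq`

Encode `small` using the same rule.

In pistol: p→q is +1, i→k is +2, s→v is +3, t→x is +4 — the shift increases by 1 each position. The shift increases by 1 at each position, starting from +1: 1, 2, 3, ….
On small: s+1=t, m+2=o, a+3=d, l+4=p, l+5=q.

todpq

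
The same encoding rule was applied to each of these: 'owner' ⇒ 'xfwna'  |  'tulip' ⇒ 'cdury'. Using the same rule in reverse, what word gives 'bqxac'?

short

Compare letters: o→x is +9, w→f is +9, n→w is +9 — a constant shift. Every letter moves 9 places later in the alphabet, wrapping around z→a.
Reversing it on bqxac: b−9=s, q−9=h, x−9=o, a−9=r, c−9=t.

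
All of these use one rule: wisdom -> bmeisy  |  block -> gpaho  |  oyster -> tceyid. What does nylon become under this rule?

scxtr

Shifts by position in wisdom: pos 0: w→b (+5), pos 1: i→m (+4), pos 2: s→e (+12), pos 3: d→i (+5), pos 4: o→s (+4), pos 5: m→y (+12) — repeating every 3. It's a Vigenère-style cipher with numeric key [5,4,12]: position i shifts by key[i mod 3].
For nylon: n+5=s, y+4=c, l+12=x, o+5=t, n+4=r.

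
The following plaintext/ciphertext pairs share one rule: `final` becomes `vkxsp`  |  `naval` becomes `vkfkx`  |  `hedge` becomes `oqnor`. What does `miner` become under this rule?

Read the word backwards and shift each letter +10.
For miner: reverse → renim; then shift: r+10=b, e+10=o, n+10=x, i+10=s, m+10=w.

boxsw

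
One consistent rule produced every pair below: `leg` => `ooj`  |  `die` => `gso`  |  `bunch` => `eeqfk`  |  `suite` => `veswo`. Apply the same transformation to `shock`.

vkyfn

The shift depends on letter class: consonant l→o is +3, but vowel e→o is +10. The rule splits by letter class: vowels +10, consonants +3.
For shock: s(cons)+3=v, h(cons)+3=k, o(vowel)+10=y, c(cons)+3=f, k(cons)+3=n.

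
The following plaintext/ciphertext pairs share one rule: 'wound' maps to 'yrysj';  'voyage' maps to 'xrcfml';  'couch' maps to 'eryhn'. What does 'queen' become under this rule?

sxijt

In wound: w→y is +2, o→r is +3, u→y is +4, n→s is +5 — the shift increases by 1 each position. Each letter shifts forward by (position + 2), i.e. 2, 3, 4, … — the shift grows by one for each successive letter.
On queen: q+2=s, u+3=x, e+4=i, e+5=j, n+6=t.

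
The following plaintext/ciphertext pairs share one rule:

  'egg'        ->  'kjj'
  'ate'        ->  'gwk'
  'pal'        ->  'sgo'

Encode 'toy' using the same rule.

The shift depends on letter class: consonant g→j is +3, but vowel e→k is +6. Vowels shift forward by 6 and consonants shift forward by 3.
Applying it to toy: t(cons)+3=w, o(vowel)+6=u, y(cons)+3=b.

wub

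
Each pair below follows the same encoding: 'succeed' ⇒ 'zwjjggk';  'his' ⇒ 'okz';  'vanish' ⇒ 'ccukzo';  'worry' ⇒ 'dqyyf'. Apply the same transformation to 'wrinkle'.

dykursg

The shift depends on letter class: consonant s→z is +7, but vowel u→w is +2. Two shifts are in play — +2 for a/e/i/o/u, +7 for every other letter.
On wrinkle: w(cons)+7=d, r(cons)+7=y, i(vowel)+2=k, n(cons)+7=u, k(cons)+7=r, l(cons)+7=s, e(vowel)+2=g.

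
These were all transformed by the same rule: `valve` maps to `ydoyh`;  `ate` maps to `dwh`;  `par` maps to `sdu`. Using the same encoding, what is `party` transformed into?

sduwb

Compare letters: v→y is +3, a→d is +3, l→o is +3 — a constant shift. This is a Caesar cipher with shift 3.
Applying it to party: p+3=s, a+3=d, r+3=u, t+3=w, y+3=b.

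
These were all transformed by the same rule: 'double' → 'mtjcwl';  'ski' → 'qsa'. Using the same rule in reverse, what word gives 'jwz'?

rob

The output letters match the input read backwards, each shifted +8: double reversed is elbuod. The word is reversed, then every letter is shifted forward by 8.
Decoding jwz: shift back: j−8=b, w−8=o, z−8=r → bor; then reverse → rob.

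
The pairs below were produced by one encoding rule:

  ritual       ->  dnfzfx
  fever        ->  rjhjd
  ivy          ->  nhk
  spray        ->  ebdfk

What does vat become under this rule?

hff

The shift depends on letter class: consonant r→d is +12, but vowel i→n is +5. The rule splits by letter class: vowels +5, consonants +12.
On vat: v(cons)+12=h, a(vowel)+5=f, t(cons)+12=f.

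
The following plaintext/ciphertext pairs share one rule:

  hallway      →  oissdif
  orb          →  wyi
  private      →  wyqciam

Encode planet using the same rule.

The rule splits by letter class: vowels +8, consonants +7.
On planet: p(cons)+7=w, l(cons)+7=s, a(vowel)+8=i, n(cons)+7=u, e(vowel)+8=m, t(cons)+7=a.

wsiuma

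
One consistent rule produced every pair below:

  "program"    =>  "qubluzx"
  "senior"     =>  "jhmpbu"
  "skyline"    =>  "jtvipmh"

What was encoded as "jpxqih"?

p(15)→q(16) and r(17)→u(20) fit y≡15x+25 (mod 26); the inverse of 15 mod 26 is 7. This is an affine cipher: with a=0,…,z=25, each position x becomes (15x+25) mod 26.
Reversing it on jpxqih: j(9)→7·(9−25)≡18=s; p(15)→7·(15−25)≡8=i; x(23)→7·(23−25)≡12=m; q(16)→7·(16−25)≡15=p; i(8)→7·(8−25)≡11=l; h(7)→7·(7−25)≡4=e (all mod 26).

simple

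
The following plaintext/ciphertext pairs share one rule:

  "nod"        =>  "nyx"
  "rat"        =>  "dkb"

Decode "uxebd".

trunk

The output letters match the input read backwards, each shifted +10: nod reversed is don. Two steps: reverse the string, then apply a Caesar shift of +10.
Reversing it on uxebd: shift back: u−10=k, x−10=n, e−10=u, b−10=r, d−10=t → knurt; then reverse → trunk.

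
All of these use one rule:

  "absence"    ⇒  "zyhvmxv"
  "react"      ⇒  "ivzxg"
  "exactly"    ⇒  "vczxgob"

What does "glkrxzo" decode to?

Letters are reflected about the middle of the alphabet (position → 25−position): Atbash.
Reversing it on glkrxzo: g↔t, l↔o, k↔p, r↔i, x↔c, z↔a, o↔l.

topical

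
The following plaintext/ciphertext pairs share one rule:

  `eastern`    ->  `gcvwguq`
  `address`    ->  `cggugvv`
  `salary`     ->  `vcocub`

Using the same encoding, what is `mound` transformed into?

pqwqg

The shift depends on letter class: consonant s→v is +3, but vowel e→g is +2. The rule splits by letter class: vowels +2, consonants +3.
On mound: m(cons)+3=p, o(vowel)+2=q, u(vowel)+2=w, n(cons)+3=q, d(cons)+3=g.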